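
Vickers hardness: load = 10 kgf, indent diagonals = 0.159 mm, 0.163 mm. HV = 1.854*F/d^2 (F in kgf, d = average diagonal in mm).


d_avg = (0.159+0.163)/2 = 0.161 mm
HV = 1.854*10/0.161^2 = 715

715


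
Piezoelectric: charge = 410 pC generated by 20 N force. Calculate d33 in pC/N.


d33 = 410 / 20 = 20.5 pC/N

20.5


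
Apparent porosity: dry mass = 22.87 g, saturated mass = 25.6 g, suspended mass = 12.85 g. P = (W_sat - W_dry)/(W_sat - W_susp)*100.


P = (25.6 - 22.87) / (25.6 - 12.85) * 100 = 2.73 / 12.75 * 100 = 21.4%

21.4


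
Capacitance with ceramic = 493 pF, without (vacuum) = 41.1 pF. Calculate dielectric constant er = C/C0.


er = 493 / 41.1 = 12.0

12.0


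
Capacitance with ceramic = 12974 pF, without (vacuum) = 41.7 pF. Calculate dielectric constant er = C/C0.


er = 12974 / 41.7 = 311.13

311.13


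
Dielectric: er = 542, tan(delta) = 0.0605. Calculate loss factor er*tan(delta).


Loss = 542 * 0.0605 = 32.791

32.791


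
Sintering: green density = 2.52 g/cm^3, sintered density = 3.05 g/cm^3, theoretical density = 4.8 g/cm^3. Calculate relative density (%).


Relative = 3.05 / 4.8 * 100 = 63.5%

63.5


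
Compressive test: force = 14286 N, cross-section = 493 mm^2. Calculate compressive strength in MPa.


CS = 14286 / 493 = 29.0 MPa

29.0


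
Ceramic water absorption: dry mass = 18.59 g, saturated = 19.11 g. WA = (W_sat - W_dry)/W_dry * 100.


WA = (19.11 - 18.59) / 18.59 * 100 = 2.8%

2.8


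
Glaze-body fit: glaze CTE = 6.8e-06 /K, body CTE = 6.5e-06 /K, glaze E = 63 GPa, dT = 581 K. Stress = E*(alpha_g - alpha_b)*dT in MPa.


Stress = 63*1000*(6.8e-06 - 6.5e-06)*581 = 11.0 MPa

11.0


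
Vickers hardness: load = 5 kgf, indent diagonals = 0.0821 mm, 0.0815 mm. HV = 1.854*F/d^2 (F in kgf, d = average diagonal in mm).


d_avg = (0.0821+0.0815)/2 = 0.0818 mm
HV = 1.854*5/0.0818^2 = 1385

1385


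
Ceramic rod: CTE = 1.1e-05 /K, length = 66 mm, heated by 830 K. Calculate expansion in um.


dL = 1.1e-05 * 66 * 830 * 1000 = 602.58 um

602.58


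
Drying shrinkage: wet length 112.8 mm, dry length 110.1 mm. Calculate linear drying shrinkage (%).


DS = (112.8 - 110.1) / 112.8 * 100 = 2.39%

2.39


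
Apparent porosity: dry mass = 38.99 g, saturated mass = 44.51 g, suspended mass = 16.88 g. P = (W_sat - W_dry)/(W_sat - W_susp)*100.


P = (44.51 - 38.99) / (44.51 - 16.88) * 100 = 5.52 / 27.63 * 100 = 20.0%

20.0


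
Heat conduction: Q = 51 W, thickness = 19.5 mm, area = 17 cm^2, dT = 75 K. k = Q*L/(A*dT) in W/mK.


k = 51*19.5/1000/(17/10000*75) = 7.8 W/mK

7.8


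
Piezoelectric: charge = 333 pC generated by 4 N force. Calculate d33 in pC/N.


d33 = 333 / 4 = 83.3 pC/N

83.3


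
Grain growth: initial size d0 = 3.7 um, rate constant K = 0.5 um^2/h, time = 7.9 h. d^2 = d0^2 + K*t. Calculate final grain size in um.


d^2 = 3.7^2 + 0.5*7.9 = 17.64
d = sqrt(17.64) = 4.2 um

4.2


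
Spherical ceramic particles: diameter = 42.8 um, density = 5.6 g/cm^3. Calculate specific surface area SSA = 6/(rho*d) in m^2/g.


SSA = 6 / (5.6 * 42.8) = 0.025 m^2/g

0.025


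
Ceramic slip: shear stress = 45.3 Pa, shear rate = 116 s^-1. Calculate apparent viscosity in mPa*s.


eta = tau/gamma * 1000 = 45.3/116 * 1000 = 390.5 mPa*s

390.5


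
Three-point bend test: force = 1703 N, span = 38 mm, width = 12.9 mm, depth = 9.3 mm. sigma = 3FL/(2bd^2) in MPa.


sigma = 3*1703*38/(2*12.9*9.3^2) = 87.0 MPa

87.0


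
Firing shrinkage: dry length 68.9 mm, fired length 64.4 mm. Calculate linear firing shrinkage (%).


FS = (68.9 - 64.4) / 68.9 * 100 = 6.53%

6.53


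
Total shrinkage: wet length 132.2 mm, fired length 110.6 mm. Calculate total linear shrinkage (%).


TS = (132.2 - 110.6) / 132.2 * 100 = 16.34%

16.34


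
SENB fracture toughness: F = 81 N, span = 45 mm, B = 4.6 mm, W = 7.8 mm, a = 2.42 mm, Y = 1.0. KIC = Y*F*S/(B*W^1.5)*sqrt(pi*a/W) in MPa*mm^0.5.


KIC = 1.0*81*45/(4.6*7.8^1.5)*sqrt(pi*2.42/7.8) = 35.91

35.91


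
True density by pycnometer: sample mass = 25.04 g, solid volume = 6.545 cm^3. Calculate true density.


TD = 25.04 / 6.545 = 3.826 g/cm^3

3.826


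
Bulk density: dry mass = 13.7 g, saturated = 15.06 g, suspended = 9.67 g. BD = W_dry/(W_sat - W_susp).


BD = 13.7 / (15.06 - 9.67) = 13.7 / 5.39 = 2.542 g/cm^3

2.542


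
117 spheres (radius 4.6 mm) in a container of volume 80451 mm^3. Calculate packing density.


V_sphere = 4/3*pi*4.6^3 = 407.7201 mm^3
Total V = 117*407.7201 = 47703.2517 mm^3
PD = 47703.2517 / 80451 = 0.593

0.593


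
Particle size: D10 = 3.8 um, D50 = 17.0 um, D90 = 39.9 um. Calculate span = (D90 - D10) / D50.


Span = (39.9 - 3.8) / 17.0 = 36.1 / 17.0 = 2.124

2.124


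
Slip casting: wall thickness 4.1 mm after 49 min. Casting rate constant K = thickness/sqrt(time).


K = 4.1 / sqrt(49) = 4.1 / 7.0 = 0.586 mm/min^0.5

0.586


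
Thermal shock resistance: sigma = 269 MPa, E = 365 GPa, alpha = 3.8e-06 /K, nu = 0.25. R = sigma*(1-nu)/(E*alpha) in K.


R = 269*(1-0.25)/(365*1000*3.8e-06) = 145 K

145


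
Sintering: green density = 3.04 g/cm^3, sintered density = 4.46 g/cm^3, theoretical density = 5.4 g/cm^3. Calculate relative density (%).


Relative = 4.46 / 5.4 * 100 = 82.6%

82.6


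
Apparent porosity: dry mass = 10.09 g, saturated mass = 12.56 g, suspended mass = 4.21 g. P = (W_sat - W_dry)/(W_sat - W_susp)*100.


P = (12.56 - 10.09) / (12.56 - 4.21) * 100 = 2.47 / 8.35 * 100 = 29.6%

29.6


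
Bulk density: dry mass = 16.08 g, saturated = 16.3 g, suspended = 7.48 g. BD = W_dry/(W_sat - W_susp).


BD = 16.08 / (16.3 - 7.48) = 16.08 / 8.82 = 1.823 g/cm^3

1.823


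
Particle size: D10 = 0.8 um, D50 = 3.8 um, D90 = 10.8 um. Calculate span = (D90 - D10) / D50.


Span = (10.8 - 0.8) / 3.8 = 10.0 / 3.8 = 2.632

2.632


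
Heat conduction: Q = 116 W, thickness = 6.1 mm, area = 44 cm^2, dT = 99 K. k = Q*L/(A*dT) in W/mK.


k = 116*6.1/1000/(44/10000*99) = 1.62 W/mK

1.62


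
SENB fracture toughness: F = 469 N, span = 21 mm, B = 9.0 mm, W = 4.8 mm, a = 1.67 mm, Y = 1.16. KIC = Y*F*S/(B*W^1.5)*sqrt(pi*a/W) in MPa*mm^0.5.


KIC = 1.16*469*21/(9.0*4.8^1.5)*sqrt(pi*1.67/4.8) = 126.2

126.2


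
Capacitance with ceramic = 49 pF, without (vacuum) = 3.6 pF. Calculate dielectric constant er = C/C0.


er = 49 / 3.6 = 13.61

13.61


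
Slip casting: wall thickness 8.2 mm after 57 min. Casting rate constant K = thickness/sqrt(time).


K = 8.2 / sqrt(57) = 8.2 / 7.5498 = 1.086 mm/min^0.5

1.086


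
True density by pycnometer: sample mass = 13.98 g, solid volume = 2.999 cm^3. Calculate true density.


TD = 13.98 / 2.999 = 4.662 g/cm^3

4.662


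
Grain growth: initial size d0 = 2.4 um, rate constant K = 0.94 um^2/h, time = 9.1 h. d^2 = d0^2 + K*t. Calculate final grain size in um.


d^2 = 2.4^2 + 0.94*9.1 = 14.314
d = sqrt(14.314) = 3.78 um

3.78


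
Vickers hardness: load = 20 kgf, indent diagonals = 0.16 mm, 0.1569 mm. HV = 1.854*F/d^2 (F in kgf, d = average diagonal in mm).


d_avg = (0.16+0.1569)/2 = 0.15845 mm
HV = 1.854*20/0.15845^2 = 1477

1477


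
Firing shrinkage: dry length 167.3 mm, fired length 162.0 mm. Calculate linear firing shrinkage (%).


FS = (167.3 - 162.0) / 167.3 * 100 = 3.17%

3.17


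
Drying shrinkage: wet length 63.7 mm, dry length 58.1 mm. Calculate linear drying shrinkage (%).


DS = (63.7 - 58.1) / 63.7 * 100 = 8.79%

8.79


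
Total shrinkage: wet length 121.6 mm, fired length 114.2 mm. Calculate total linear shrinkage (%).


TS = (121.6 - 114.2) / 121.6 * 100 = 6.09%

6.09


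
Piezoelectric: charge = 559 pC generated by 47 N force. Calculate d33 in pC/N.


d33 = 559 / 47 = 11.9 pC/N

11.9


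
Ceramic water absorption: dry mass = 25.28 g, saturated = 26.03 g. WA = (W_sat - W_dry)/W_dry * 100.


WA = (26.03 - 25.28) / 25.28 * 100 = 2.97%

2.97


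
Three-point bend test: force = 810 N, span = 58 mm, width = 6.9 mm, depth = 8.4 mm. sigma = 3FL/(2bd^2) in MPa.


sigma = 3*810*58/(2*6.9*8.4^2) = 144.7 MPa

144.7


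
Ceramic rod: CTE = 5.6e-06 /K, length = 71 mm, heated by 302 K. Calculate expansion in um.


dL = 5.6e-06 * 71 * 302 * 1000 = 120.075 um

120.075


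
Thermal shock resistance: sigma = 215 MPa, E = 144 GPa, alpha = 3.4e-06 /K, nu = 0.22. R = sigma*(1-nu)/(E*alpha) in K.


R = 215*(1-0.22)/(144*1000*3.4e-06) = 343 K

343


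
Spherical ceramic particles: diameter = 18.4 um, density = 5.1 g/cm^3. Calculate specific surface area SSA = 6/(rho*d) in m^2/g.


SSA = 6 / (5.1 * 18.4) = 0.064 m^2/g

0.064


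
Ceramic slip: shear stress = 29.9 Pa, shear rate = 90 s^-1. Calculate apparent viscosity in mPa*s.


eta = tau/gamma * 1000 = 29.9/90 * 1000 = 332.2 mPa*s

332.2


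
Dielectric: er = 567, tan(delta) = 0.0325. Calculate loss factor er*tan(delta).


Loss = 567 * 0.0325 = 18.428

18.428


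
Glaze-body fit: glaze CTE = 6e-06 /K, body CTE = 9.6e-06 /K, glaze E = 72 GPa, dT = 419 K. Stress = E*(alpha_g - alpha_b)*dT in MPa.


Stress = 72*1000*(6e-06 - 9.6e-06)*419 = -108.6 MPa

-108.6


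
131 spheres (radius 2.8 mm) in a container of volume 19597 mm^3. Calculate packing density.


V_sphere = 4/3*pi*2.8^3 = 91.9523 mm^3
Total V = 131*91.9523 = 12045.7513 mm^3
PD = 12045.7513 / 19597 = 0.615

0.615


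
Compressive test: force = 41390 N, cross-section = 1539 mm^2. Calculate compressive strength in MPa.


CS = 41390 / 1539 = 26.9 MPa

26.9


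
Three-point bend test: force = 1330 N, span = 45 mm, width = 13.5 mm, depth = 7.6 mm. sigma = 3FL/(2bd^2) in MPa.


sigma = 3*1330*45/(2*13.5*7.6^2) = 115.1 MPa

115.1


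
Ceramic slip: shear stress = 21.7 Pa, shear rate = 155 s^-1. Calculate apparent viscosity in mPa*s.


eta = tau/gamma * 1000 = 21.7/155 * 1000 = 140.0 mPa*s

140.0


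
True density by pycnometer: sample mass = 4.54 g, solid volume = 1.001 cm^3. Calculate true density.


TD = 4.54 / 1.001 = 4.535 g/cm^3

4.535


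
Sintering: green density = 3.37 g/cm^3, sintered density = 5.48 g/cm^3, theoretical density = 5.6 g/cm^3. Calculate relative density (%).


Relative = 5.48 / 5.6 * 100 = 97.9%

97.9


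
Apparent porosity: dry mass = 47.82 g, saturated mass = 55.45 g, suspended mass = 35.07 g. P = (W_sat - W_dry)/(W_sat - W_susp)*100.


P = (55.45 - 47.82) / (55.45 - 35.07) * 100 = 7.63 / 20.38 * 100 = 37.4%

37.4


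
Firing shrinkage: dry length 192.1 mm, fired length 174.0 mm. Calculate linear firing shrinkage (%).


FS = (192.1 - 174.0) / 192.1 * 100 = 9.42%

9.42


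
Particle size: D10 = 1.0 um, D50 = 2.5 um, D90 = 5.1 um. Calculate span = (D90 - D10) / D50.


Span = (5.1 - 1.0) / 2.5 = 4.1 / 2.5 = 1.64

1.64


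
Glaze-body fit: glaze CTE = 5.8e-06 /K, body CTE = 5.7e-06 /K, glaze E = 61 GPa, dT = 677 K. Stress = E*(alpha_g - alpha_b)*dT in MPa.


Stress = 61*1000*(5.8e-06 - 5.7e-06)*677 = 4.1 MPa

4.1


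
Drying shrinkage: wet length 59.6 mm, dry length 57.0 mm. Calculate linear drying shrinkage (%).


DS = (59.6 - 57.0) / 59.6 * 100 = 4.36%

4.36


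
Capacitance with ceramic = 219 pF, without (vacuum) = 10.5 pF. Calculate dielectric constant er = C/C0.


er = 219 / 10.5 = 20.86

20.86


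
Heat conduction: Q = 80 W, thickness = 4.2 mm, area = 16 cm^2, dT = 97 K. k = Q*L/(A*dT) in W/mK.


k = 80*4.2/1000/(16/10000*97) = 2.16 W/mK

2.16


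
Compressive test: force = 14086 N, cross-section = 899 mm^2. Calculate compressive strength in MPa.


CS = 14086 / 899 = 15.7 MPa

15.7


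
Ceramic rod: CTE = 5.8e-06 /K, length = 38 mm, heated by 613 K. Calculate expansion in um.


dL = 5.8e-06 * 38 * 613 * 1000 = 135.105 um

135.105


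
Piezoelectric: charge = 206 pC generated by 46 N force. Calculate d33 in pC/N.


d33 = 206 / 46 = 4.5 pC/N

4.5


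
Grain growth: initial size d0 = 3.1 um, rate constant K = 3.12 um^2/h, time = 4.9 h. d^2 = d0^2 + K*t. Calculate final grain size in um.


d^2 = 3.1^2 + 3.12*4.9 = 24.898
d = sqrt(24.898) = 4.99 um

4.99


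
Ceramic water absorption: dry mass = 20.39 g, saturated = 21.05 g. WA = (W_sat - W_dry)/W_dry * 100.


WA = (21.05 - 20.39) / 20.39 * 100 = 3.24%

3.24


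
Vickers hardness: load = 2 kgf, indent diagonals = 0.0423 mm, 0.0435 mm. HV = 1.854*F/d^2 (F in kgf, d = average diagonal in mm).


d_avg = (0.0423+0.0435)/2 = 0.0429 mm
HV = 1.854*2/0.0429^2 = 2015

2015


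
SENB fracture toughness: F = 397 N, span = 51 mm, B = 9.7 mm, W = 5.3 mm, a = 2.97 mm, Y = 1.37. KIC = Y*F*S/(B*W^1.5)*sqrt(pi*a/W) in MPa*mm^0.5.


KIC = 1.37*397*51/(9.7*5.3^1.5)*sqrt(pi*2.97/5.3) = 310.96

310.96


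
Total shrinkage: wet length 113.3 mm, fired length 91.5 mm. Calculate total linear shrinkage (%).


TS = (113.3 - 91.5) / 113.3 * 100 = 19.24%

19.24


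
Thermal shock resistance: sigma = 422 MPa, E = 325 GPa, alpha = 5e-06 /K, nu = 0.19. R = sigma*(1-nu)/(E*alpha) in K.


R = 422*(1-0.19)/(325*1000*5e-06) = 210 K

210


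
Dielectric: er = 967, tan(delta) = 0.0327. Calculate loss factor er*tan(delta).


Loss = 967 * 0.0327 = 31.621

31.621


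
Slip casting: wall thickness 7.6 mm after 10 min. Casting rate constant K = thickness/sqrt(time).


K = 7.6 / sqrt(10) = 7.6 / 3.1623 = 2.403 mm/min^0.5

2.403


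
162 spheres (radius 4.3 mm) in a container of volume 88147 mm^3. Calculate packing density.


V_sphere = 4/3*pi*4.3^3 = 333.0381 mm^3
Total V = 162*333.0381 = 53952.1722 mm^3
PD = 53952.1722 / 88147 = 0.612

0.612


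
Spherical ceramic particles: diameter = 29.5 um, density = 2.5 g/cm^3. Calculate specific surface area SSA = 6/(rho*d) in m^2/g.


SSA = 6 / (2.5 * 29.5) = 0.081 m^2/g

0.081


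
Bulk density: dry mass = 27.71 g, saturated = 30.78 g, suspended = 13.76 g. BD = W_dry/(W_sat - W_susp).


BD = 27.71 / (30.78 - 13.76) = 27.71 / 17.02 = 1.628 g/cm^3

1.628


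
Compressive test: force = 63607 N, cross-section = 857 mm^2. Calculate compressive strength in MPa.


CS = 63607 / 857 = 74.2 MPa

74.2


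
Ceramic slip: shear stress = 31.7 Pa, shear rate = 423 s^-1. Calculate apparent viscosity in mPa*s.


eta = tau/gamma * 1000 = 31.7/423 * 1000 = 74.9 mPa*s

74.9


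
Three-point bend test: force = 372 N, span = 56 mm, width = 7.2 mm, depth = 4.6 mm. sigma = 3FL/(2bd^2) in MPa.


sigma = 3*372*56/(2*7.2*4.6^2) = 205.1 MPa

205.1


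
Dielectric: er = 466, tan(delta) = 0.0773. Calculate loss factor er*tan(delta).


Loss = 466 * 0.0773 = 36.022

36.022


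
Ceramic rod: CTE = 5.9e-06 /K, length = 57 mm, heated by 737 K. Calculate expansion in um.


dL = 5.9e-06 * 57 * 737 * 1000 = 247.853 um

247.853


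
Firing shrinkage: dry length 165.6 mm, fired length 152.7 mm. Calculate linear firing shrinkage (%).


FS = (165.6 - 152.7) / 165.6 * 100 = 7.79%

7.79


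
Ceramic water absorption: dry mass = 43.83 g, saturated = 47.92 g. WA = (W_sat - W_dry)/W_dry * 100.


WA = (47.92 - 43.83) / 43.83 * 100 = 9.33%

9.33


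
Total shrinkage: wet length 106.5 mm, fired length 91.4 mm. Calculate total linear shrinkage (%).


TS = (106.5 - 91.4) / 106.5 * 100 = 14.18%

14.18


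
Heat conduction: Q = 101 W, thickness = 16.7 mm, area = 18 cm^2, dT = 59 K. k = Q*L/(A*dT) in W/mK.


k = 101*16.7/1000/(18/10000*59) = 15.88 W/mK

15.88


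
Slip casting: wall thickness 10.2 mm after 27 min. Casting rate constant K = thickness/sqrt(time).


K = 10.2 / sqrt(27) = 10.2 / 5.1962 = 1.963 mm/min^0.5

1.963


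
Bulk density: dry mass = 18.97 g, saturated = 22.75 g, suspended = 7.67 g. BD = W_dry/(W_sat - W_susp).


BD = 18.97 / (22.75 - 7.67) = 18.97 / 15.08 = 1.258 g/cm^3

1.258


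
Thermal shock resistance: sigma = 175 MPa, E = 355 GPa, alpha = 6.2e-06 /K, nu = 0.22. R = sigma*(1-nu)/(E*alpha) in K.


R = 175*(1-0.22)/(355*1000*6.2e-06) = 62 K

62


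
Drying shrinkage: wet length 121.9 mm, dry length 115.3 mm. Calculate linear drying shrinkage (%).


DS = (121.9 - 115.3) / 121.9 * 100 = 5.41%

5.41


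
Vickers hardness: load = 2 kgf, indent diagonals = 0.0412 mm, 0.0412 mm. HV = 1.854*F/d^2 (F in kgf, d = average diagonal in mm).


d_avg = (0.0412+0.0412)/2 = 0.0412 mm
HV = 1.854*2/0.0412^2 = 2184

2184


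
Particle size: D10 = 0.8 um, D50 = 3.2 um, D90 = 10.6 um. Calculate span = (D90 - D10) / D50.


Span = (10.6 - 0.8) / 3.2 = 9.8 / 3.2 = 3.063

3.063


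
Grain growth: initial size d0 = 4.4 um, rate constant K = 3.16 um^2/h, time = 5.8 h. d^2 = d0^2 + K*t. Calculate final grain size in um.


d^2 = 4.4^2 + 3.16*5.8 = 37.688
d = sqrt(37.688) = 6.14 um

6.14


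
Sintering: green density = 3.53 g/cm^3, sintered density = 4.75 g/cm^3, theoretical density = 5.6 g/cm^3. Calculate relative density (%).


Relative = 4.75 / 5.6 * 100 = 84.8%

84.8


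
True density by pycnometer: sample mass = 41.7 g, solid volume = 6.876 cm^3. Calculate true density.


TD = 41.7 / 6.876 = 6.065 g/cm^3

6.065


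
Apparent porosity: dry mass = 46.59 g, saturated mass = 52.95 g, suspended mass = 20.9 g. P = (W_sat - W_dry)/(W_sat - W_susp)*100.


P = (52.95 - 46.59) / (52.95 - 20.9) * 100 = 6.36 / 32.05 * 100 = 19.8%

19.8


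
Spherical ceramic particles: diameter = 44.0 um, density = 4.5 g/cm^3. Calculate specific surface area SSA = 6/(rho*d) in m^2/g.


SSA = 6 / (4.5 * 44.0) = 0.03 m^2/g

0.03


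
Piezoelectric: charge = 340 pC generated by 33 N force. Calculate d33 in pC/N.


d33 = 340 / 33 = 10.3 pC/N

10.3


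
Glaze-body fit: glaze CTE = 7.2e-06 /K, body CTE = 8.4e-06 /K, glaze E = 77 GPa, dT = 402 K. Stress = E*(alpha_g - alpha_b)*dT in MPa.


Stress = 77*1000*(7.2e-06 - 8.4e-06)*402 = -37.1 MPa

-37.1


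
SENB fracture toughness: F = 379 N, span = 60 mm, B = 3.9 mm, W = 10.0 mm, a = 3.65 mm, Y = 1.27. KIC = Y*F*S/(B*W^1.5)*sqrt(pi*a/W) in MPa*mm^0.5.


KIC = 1.27*379*60/(3.9*10.0^1.5)*sqrt(pi*3.65/10.0) = 250.76

250.76


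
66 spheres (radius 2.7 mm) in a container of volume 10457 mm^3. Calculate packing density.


V_sphere = 4/3*pi*2.7^3 = 82.448 mm^3
Total V = 66*82.448 = 5441.568 mm^3
PD = 5441.568 / 10457 = 0.52

0.52


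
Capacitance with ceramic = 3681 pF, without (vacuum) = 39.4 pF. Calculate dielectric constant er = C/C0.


er = 3681 / 39.4 = 93.43

93.43


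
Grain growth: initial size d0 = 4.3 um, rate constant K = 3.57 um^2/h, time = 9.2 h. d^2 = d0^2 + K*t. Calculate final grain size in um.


d^2 = 4.3^2 + 3.57*9.2 = 51.334
d = sqrt(51.334) = 7.16 um

7.16


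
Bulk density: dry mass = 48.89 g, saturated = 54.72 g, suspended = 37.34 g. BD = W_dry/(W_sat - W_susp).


BD = 48.89 / (54.72 - 37.34) = 48.89 / 17.38 = 2.813 g/cm^3

2.813


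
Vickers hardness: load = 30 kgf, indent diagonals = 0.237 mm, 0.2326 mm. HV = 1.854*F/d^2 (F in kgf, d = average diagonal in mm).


d_avg = (0.237+0.2326)/2 = 0.2348 mm
HV = 1.854*30/0.2348^2 = 1009

1009


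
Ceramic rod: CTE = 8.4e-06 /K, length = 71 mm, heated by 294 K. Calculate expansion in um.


dL = 8.4e-06 * 71 * 294 * 1000 = 175.342 um

175.342


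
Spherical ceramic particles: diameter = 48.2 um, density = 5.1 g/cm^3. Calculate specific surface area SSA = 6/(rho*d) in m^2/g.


SSA = 6 / (5.1 * 48.2) = 0.024 m^2/g

0.024


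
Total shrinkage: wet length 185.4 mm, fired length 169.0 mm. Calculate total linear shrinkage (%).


TS = (185.4 - 169.0) / 185.4 * 100 = 8.85%

8.85


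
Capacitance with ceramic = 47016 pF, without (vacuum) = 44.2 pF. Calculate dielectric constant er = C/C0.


er = 47016 / 44.2 = 1063.71

1063.71


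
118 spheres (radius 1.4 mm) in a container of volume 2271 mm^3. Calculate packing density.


V_sphere = 4/3*pi*1.4^3 = 11.494 mm^3
Total V = 118*11.494 = 1356.292 mm^3
PD = 1356.292 / 2271 = 0.597

0.597


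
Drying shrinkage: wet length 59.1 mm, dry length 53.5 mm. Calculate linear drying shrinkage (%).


DS = (59.1 - 53.5) / 59.1 * 100 = 9.48%

9.48


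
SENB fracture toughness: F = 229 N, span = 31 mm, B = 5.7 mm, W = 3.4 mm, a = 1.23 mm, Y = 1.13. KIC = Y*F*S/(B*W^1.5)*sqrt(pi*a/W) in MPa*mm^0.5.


KIC = 1.13*229*31/(5.7*3.4^1.5)*sqrt(pi*1.23/3.4) = 239.32

239.32


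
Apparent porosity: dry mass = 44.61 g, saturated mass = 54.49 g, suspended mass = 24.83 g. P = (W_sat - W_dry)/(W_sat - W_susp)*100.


P = (54.49 - 44.61) / (54.49 - 24.83) * 100 = 9.88 / 29.66 * 100 = 33.3%

33.3


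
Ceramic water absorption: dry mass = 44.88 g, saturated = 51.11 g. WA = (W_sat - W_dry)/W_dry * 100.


WA = (51.11 - 44.88) / 44.88 * 100 = 13.88%

13.88


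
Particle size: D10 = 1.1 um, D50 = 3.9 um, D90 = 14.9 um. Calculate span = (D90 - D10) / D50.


Span = (14.9 - 1.1) / 3.9 = 13.8 / 3.9 = 3.538

3.538


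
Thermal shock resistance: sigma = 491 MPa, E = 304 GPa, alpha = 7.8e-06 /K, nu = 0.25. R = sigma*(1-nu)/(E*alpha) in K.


R = 491*(1-0.25)/(304*1000*7.8e-06) = 155 K

155


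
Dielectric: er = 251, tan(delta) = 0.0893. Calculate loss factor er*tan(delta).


Loss = 251 * 0.0893 = 22.414

22.414


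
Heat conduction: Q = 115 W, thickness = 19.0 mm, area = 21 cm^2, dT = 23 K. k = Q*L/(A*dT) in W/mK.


k = 115*19.0/1000/(21/10000*23) = 45.24 W/mK

45.24


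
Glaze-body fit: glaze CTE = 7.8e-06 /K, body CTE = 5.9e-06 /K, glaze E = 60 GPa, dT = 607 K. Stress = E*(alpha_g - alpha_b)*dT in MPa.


Stress = 60*1000*(7.8e-06 - 5.9e-06)*607 = 69.2 MPa

69.2


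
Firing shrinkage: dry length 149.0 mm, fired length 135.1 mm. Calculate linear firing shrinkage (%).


FS = (149.0 - 135.1) / 149.0 * 100 = 9.33%

9.33


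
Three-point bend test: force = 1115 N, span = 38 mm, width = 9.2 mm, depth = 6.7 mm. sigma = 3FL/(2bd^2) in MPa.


sigma = 3*1115*38/(2*9.2*6.7^2) = 153.9 MPa

153.9


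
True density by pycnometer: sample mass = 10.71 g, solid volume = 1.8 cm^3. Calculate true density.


TD = 10.71 / 1.8 = 5.95 g/cm^3

5.95


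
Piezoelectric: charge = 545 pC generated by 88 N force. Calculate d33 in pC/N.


d33 = 545 / 88 = 6.2 pC/N

6.2


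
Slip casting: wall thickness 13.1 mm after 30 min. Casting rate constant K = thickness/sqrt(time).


K = 13.1 / sqrt(30) = 13.1 / 5.4772 = 2.392 mm/min^0.5

2.392


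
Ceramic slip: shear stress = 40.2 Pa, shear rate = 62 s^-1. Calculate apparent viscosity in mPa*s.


eta = tau/gamma * 1000 = 40.2/62 * 1000 = 648.4 mPa*s

648.4


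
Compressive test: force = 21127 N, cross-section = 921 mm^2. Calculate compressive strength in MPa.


CS = 21127 / 921 = 22.9 MPa

22.9


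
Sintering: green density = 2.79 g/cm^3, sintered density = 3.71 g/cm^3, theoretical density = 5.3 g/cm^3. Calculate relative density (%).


Relative = 3.71 / 5.3 * 100 = 70.0%

70.0


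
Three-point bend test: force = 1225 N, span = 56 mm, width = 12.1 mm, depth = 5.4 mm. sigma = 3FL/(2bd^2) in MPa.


sigma = 3*1225*56/(2*12.1*5.4^2) = 291.6 MPa

291.6


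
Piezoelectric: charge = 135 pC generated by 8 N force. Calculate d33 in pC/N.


d33 = 135 / 8 = 16.9 pC/N

16.9


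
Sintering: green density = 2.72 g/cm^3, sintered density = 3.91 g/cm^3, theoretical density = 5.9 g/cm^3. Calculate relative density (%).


Relative = 3.91 / 5.9 * 100 = 66.3%

66.3


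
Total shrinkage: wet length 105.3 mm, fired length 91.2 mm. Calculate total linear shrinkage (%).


TS = (105.3 - 91.2) / 105.3 * 100 = 13.39%

13.39


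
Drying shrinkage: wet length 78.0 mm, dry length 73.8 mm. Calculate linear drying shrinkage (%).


DS = (78.0 - 73.8) / 78.0 * 100 = 5.38%

5.38


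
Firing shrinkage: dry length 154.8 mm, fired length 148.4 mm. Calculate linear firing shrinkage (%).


FS = (154.8 - 148.4) / 154.8 * 100 = 4.13%

4.13


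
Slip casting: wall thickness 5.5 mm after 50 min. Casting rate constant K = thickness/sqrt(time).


K = 5.5 / sqrt(50) = 5.5 / 7.0711 = 0.778 mm/min^0.5

0.778


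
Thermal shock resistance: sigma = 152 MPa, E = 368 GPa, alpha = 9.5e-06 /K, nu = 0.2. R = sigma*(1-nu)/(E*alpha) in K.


R = 152*(1-0.2)/(368*1000*9.5e-06) = 35 K

35


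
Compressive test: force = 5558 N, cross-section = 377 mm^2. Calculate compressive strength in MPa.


CS = 5558 / 377 = 14.7 MPa

14.7


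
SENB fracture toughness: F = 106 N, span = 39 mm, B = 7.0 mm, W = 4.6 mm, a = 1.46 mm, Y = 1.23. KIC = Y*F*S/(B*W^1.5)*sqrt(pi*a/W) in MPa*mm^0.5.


KIC = 1.23*106*39/(7.0*4.6^1.5)*sqrt(pi*1.46/4.6) = 73.52

73.52


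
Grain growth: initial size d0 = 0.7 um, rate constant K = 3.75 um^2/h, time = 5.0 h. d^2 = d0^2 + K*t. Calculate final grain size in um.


d^2 = 0.7^2 + 3.75*5.0 = 19.24
d = sqrt(19.24) = 4.39 um

4.39


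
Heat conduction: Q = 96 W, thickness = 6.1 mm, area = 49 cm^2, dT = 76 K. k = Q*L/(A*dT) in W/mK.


k = 96*6.1/1000/(49/10000*76) = 1.57 W/mK

1.57


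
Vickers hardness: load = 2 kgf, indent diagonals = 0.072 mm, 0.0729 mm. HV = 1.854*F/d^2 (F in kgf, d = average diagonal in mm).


d_avg = (0.072+0.0729)/2 = 0.07245 mm
HV = 1.854*2/0.07245^2 = 706

706


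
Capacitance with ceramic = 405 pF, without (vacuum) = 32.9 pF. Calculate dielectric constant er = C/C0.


er = 405 / 32.9 = 12.31

12.31


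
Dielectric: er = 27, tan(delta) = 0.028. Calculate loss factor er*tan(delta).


Loss = 27 * 0.028 = 0.756

0.756


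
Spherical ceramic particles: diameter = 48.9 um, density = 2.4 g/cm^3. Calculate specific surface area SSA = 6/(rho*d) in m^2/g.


SSA = 6 / (2.4 * 48.9) = 0.051 m^2/g

0.051


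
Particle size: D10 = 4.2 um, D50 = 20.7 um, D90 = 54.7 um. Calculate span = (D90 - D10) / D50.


Span = (54.7 - 4.2) / 20.7 = 50.5 / 20.7 = 2.44

2.44


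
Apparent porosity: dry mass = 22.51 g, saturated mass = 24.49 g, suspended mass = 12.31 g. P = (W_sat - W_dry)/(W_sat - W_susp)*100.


P = (24.49 - 22.51) / (24.49 - 12.31) * 100 = 1.98 / 12.18 * 100 = 16.3%

16.3


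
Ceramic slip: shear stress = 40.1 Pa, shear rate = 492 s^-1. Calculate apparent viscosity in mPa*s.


eta = tau/gamma * 1000 = 40.1/492 * 1000 = 81.5 mPa*s

81.5


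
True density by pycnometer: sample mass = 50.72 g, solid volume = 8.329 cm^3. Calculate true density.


TD = 50.72 / 8.329 = 6.09 g/cm^3

6.09


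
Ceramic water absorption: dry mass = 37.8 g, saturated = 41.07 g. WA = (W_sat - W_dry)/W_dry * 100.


WA = (41.07 - 37.8) / 37.8 * 100 = 8.65%

8.65


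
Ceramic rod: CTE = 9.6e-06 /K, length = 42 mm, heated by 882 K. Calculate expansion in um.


dL = 9.6e-06 * 42 * 882 * 1000 = 355.622 um

355.622


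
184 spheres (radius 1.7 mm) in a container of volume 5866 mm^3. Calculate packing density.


V_sphere = 4/3*pi*1.7^3 = 20.5795 mm^3
Total V = 184*20.5795 = 3786.628 mm^3
PD = 3786.628 / 5866 = 0.646

0.646


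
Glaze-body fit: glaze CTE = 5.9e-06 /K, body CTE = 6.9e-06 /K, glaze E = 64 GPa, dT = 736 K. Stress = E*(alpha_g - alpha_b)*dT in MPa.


Stress = 64*1000*(5.9e-06 - 6.9e-06)*736 = -47.1 MPa

-47.1


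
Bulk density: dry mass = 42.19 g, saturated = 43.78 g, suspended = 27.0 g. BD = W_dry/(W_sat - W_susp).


BD = 42.19 / (43.78 - 27.0) = 42.19 / 16.78 = 2.514 g/cm^3

2.514


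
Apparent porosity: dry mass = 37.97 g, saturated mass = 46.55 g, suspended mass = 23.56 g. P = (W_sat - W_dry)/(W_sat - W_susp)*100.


P = (46.55 - 37.97) / (46.55 - 23.56) * 100 = 8.58 / 22.99 * 100 = 37.3%

37.3


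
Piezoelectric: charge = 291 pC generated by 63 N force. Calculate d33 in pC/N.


d33 = 291 / 63 = 4.6 pC/N

4.6


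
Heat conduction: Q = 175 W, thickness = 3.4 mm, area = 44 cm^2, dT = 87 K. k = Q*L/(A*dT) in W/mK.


k = 175*3.4/1000/(44/10000*87) = 1.55 W/mK

1.55


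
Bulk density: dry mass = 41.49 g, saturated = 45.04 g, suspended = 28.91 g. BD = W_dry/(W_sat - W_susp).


BD = 41.49 / (45.04 - 28.91) = 41.49 / 16.13 = 2.572 g/cm^3

2.572


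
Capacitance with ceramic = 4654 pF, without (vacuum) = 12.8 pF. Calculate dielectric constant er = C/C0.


er = 4654 / 12.8 = 363.59

363.59


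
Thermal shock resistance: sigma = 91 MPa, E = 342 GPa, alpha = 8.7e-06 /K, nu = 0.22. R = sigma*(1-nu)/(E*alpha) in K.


R = 91*(1-0.22)/(342*1000*8.7e-06) = 24 K

24


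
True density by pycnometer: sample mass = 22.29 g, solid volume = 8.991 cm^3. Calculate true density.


TD = 22.29 / 8.991 = 2.479 g/cm^3

2.479


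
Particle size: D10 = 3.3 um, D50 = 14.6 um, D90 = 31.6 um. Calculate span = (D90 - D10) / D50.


Span = (31.6 - 3.3) / 14.6 = 28.3 / 14.6 = 1.938

1.938


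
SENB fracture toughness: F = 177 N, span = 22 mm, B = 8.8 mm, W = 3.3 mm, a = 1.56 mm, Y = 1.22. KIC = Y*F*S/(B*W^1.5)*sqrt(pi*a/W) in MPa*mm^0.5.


KIC = 1.22*177*22/(8.8*3.3^1.5)*sqrt(pi*1.56/3.3) = 109.74

109.74


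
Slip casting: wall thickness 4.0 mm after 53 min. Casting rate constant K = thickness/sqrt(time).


K = 4.0 / sqrt(53) = 4.0 / 7.2801 = 0.549 mm/min^0.5

0.549


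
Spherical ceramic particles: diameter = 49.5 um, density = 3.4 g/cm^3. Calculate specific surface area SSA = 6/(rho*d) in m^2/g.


SSA = 6 / (3.4 * 49.5) = 0.036 m^2/g

0.036


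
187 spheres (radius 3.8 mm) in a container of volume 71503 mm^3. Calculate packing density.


V_sphere = 4/3*pi*3.8^3 = 229.8473 mm^3
Total V = 187*229.8473 = 42981.4451 mm^3
PD = 42981.4451 / 71503 = 0.601

0.601


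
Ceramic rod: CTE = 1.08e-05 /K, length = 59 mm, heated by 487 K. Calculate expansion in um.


dL = 1.08e-05 * 59 * 487 * 1000 = 310.316 um

310.316


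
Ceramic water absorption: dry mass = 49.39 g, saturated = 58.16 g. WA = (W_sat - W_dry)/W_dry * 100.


WA = (58.16 - 49.39) / 49.39 * 100 = 17.76%

17.76


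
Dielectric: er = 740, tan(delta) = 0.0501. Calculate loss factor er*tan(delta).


Loss = 740 * 0.0501 = 37.074

37.074


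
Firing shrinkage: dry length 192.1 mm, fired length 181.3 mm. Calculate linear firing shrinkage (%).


FS = (192.1 - 181.3) / 192.1 * 100 = 5.62%

5.62


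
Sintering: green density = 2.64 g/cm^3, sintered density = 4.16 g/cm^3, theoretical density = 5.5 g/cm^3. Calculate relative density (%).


Relative = 4.16 / 5.5 * 100 = 75.6%

75.6


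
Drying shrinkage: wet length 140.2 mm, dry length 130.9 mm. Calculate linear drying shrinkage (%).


DS = (140.2 - 130.9) / 140.2 * 100 = 6.63%

6.63


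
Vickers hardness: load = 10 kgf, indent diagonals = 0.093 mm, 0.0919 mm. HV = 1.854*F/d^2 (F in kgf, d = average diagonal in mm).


d_avg = (0.093+0.0919)/2 = 0.09245 mm
HV = 1.854*10/0.09245^2 = 2169

2169


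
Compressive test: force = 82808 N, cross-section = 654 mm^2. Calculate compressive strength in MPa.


CS = 82808 / 654 = 126.6 MPa

126.6


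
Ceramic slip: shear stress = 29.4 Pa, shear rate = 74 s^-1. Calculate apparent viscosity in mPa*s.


eta = tau/gamma * 1000 = 29.4/74 * 1000 = 397.3 mPa*s

397.3


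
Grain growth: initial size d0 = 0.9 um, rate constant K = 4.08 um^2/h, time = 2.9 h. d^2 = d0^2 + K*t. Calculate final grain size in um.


d^2 = 0.9^2 + 4.08*2.9 = 12.642
d = sqrt(12.642) = 3.56 um

3.56


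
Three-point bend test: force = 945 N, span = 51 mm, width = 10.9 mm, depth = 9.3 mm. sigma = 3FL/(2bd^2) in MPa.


sigma = 3*945*51/(2*10.9*9.3^2) = 76.7 MPa

76.7


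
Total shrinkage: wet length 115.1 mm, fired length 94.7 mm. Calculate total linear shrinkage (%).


TS = (115.1 - 94.7) / 115.1 * 100 = 17.72%

17.72


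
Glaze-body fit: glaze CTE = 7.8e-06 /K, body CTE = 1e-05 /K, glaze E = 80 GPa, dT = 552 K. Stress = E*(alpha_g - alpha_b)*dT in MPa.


Stress = 80*1000*(7.8e-06 - 1e-05)*552 = -97.2 MPa

-97.2


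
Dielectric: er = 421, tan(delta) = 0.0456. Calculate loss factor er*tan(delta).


Loss = 421 * 0.0456 = 19.198

19.198


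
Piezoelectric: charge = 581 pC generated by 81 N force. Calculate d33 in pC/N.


d33 = 581 / 81 = 7.2 pC/N

7.2


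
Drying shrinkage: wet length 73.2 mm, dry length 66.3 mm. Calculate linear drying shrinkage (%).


DS = (73.2 - 66.3) / 73.2 * 100 = 9.43%

9.43


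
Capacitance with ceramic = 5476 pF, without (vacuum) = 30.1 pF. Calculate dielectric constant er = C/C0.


er = 5476 / 30.1 = 181.93

181.93


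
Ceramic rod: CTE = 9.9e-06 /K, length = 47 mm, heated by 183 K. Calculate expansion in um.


dL = 9.9e-06 * 47 * 183 * 1000 = 85.15 um

85.15


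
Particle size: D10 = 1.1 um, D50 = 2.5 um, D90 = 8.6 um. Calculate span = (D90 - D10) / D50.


Span = (8.6 - 1.1) / 2.5 = 7.5 / 2.5 = 3.0

3.0


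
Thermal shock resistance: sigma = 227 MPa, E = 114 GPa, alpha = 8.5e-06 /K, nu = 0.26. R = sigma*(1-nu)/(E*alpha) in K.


R = 227*(1-0.26)/(114*1000*8.5e-06) = 173 K

173


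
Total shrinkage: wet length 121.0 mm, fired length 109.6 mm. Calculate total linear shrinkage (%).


TS = (121.0 - 109.6) / 121.0 * 100 = 9.42%

9.42


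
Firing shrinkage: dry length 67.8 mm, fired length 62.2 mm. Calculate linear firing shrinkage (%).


FS = (67.8 - 62.2) / 67.8 * 100 = 8.26%

8.26


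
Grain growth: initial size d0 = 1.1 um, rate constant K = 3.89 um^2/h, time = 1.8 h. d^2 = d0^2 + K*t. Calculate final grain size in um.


d^2 = 1.1^2 + 3.89*1.8 = 8.212
d = sqrt(8.212) = 2.87 um

2.87


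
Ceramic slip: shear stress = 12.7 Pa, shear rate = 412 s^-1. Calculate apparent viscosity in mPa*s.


eta = tau/gamma * 1000 = 12.7/412 * 1000 = 30.8 mPa*s

30.8


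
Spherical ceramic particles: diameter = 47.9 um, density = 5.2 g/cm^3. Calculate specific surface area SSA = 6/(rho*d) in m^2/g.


SSA = 6 / (5.2 * 47.9) = 0.024 m^2/g

0.024


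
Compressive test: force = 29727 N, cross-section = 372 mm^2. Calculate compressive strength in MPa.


CS = 29727 / 372 = 79.9 MPa

79.9


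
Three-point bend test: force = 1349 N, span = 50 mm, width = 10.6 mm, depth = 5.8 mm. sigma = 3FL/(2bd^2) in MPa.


sigma = 3*1349*50/(2*10.6*5.8^2) = 283.7 MPa

283.7


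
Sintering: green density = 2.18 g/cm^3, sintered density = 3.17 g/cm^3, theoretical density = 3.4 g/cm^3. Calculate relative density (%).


Relative = 3.17 / 3.4 * 100 = 93.2%

93.2


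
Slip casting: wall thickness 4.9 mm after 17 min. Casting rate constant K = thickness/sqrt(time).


K = 4.9 / sqrt(17) = 4.9 / 4.1231 = 1.188 mm/min^0.5

1.188


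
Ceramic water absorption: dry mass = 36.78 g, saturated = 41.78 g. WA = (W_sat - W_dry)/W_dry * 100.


WA = (41.78 - 36.78) / 36.78 * 100 = 13.59%

13.59


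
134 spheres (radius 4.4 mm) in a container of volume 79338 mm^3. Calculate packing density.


V_sphere = 4/3*pi*4.4^3 = 356.8179 mm^3
Total V = 134*356.8179 = 47813.5986 mm^3
PD = 47813.5986 / 79338 = 0.603

0.603


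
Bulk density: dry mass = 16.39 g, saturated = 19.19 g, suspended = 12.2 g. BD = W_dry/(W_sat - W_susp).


BD = 16.39 / (19.19 - 12.2) = 16.39 / 6.99 = 2.345 g/cm^3

2.345


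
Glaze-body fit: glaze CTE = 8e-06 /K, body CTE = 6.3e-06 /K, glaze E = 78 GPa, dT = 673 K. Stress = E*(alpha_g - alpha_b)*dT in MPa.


Stress = 78*1000*(8e-06 - 6.3e-06)*673 = 89.2 MPa

89.2


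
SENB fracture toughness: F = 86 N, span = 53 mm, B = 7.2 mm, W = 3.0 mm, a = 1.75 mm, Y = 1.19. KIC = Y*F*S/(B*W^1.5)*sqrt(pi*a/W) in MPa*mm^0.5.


KIC = 1.19*86*53/(7.2*3.0^1.5)*sqrt(pi*1.75/3.0) = 196.26

196.26


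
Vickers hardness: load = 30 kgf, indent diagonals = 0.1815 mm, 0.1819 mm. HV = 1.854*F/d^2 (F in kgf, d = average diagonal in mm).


d_avg = (0.1815+0.1819)/2 = 0.1817 mm
HV = 1.854*30/0.1817^2 = 1685

1685


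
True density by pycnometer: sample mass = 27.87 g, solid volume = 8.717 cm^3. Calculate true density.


TD = 27.87 / 8.717 = 3.197 g/cm^3

3.197


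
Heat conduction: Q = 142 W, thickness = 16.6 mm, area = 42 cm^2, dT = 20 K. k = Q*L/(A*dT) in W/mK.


k = 142*16.6/1000/(42/10000*20) = 28.06 W/mK

28.06


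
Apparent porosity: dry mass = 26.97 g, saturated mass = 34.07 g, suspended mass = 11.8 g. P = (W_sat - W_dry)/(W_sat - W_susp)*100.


P = (34.07 - 26.97) / (34.07 - 11.8) * 100 = 7.1 / 22.27 * 100 = 31.9%

31.9


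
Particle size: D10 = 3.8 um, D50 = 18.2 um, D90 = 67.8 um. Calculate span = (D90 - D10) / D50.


Span = (67.8 - 3.8) / 18.2 = 64.0 / 18.2 = 3.516

3.516


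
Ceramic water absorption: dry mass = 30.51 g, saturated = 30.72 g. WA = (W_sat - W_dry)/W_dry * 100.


WA = (30.72 - 30.51) / 30.51 * 100 = 0.69%

0.69


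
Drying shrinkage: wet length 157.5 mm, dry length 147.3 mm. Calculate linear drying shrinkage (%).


DS = (157.5 - 147.3) / 157.5 * 100 = 6.48%

6.48


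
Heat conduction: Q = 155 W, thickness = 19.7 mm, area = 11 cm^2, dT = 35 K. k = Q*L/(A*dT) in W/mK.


k = 155*19.7/1000/(11/10000*35) = 79.31 W/mK

79.31


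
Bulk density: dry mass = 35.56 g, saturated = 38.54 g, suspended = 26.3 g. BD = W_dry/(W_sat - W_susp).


BD = 35.56 / (38.54 - 26.3) = 35.56 / 12.24 = 2.905 g/cm^3

2.905


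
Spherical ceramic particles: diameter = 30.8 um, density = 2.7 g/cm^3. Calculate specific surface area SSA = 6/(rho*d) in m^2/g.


SSA = 6 / (2.7 * 30.8) = 0.072 m^2/g

0.072


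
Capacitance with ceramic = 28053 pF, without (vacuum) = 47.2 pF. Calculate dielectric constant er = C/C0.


er = 28053 / 47.2 = 594.34

594.34


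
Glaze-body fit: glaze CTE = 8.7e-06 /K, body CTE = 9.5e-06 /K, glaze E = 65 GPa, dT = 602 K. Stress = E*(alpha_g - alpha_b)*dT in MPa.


Stress = 65*1000*(8.7e-06 - 9.5e-06)*602 = -31.3 MPa

-31.3


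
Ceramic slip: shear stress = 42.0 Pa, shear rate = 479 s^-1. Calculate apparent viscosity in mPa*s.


eta = tau/gamma * 1000 = 42.0/479 * 1000 = 87.7 mPa*s

87.7


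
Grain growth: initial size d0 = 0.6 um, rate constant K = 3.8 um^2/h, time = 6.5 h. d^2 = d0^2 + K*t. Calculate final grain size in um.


d^2 = 0.6^2 + 3.8*6.5 = 25.06
d = sqrt(25.06) = 5.01 um

5.01


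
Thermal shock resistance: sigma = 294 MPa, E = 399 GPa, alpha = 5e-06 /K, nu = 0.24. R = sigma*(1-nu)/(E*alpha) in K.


R = 294*(1-0.24)/(399*1000*5e-06) = 112 K

112


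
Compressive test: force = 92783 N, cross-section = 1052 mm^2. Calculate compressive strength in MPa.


CS = 92783 / 1052 = 88.2 MPa

88.2


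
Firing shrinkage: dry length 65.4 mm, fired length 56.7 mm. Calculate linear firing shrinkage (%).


FS = (65.4 - 56.7) / 65.4 * 100 = 13.3%

13.3


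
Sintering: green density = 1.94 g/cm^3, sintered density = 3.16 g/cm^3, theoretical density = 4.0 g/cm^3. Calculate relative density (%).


Relative = 3.16 / 4.0 * 100 = 79.0%

79.0


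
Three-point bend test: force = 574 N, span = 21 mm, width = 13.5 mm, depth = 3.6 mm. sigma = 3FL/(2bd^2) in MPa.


sigma = 3*574*21/(2*13.5*3.6^2) = 103.3 MPa

103.3


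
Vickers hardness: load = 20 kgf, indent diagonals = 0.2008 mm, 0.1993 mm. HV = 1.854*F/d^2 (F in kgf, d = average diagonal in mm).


d_avg = (0.2008+0.1993)/2 = 0.20005 mm
HV = 1.854*20/0.20005^2 = 927

927


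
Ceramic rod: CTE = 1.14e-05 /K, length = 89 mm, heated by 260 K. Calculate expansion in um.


dL = 1.14e-05 * 89 * 260 * 1000 = 263.796 um

263.796


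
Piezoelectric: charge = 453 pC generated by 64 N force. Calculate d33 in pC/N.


d33 = 453 / 64 = 7.1 pC/N

7.1


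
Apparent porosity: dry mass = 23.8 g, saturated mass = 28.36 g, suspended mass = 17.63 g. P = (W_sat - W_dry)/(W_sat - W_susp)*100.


P = (28.36 - 23.8) / (28.36 - 17.63) * 100 = 4.56 / 10.73 * 100 = 42.5%

42.5


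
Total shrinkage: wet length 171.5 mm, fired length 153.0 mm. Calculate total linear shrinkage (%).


TS = (171.5 - 153.0) / 171.5 * 100 = 10.79%

10.79
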